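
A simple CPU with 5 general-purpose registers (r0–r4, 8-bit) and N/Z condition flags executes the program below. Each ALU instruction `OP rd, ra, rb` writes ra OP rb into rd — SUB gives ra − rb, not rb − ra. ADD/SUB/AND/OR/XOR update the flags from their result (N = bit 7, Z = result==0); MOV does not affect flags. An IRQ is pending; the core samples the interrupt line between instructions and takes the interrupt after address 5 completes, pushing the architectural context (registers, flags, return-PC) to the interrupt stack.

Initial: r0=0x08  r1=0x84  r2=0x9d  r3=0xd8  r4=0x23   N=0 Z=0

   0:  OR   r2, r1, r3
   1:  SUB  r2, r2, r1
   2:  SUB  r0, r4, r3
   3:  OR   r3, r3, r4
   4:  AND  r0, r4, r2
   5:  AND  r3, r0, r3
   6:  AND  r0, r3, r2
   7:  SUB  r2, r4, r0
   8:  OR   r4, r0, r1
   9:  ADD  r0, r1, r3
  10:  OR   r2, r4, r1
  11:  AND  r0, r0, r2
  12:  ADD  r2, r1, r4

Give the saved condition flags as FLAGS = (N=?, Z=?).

after  0: r0=0x08 r1=0x84 r2=0xdc r3=0xd8 r4=0x23  N=1 Z=0
after  1: r0=0x08 r1=0x84 r2=0x58 r3=0xd8 r4=0x23  N=0 Z=0
after  2: r0=0x4b r1=0x84 r2=0x58 r3=0xd8 r4=0x23  N=0 Z=0
after  3: r0=0x4b r1=0x84 r2=0x58 r3=0xfb r4=0x23  N=1 Z=0
after  4: r0=0x00 r1=0x84 r2=0x58 r3=0xfb r4=0x23  N=0 Z=1
after  5: r0=0x00 r1=0x84 r2=0x58 r3=0x00 r4=0x23  N=0 Z=1
-- IRQ taken; context saved, return-PC = 6 --

FLAGS = (N=0, Z=1)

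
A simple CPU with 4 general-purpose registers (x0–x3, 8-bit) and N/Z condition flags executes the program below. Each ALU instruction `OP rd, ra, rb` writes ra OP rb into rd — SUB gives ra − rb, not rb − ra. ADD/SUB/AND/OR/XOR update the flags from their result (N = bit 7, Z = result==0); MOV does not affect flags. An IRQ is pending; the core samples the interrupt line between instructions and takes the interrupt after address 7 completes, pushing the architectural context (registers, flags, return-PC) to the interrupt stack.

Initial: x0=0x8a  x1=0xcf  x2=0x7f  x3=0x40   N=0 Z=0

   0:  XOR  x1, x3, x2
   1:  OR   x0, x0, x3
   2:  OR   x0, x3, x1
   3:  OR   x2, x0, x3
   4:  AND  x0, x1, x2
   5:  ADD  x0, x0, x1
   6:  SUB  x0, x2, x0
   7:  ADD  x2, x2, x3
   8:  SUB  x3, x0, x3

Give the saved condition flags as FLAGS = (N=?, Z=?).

after  0: x0=0x8a x1=0x3f x2=0x7f x3=0x40  N=0 Z=0
after  1: x0=0xca x1=0x3f x2=0x7f x3=0x40  N=1 Z=0
after  2: x0=0x7f x1=0x3f x2=0x7f x3=0x40  N=0 Z=0
after  3: x0=0x7f x1=0x3f x2=0x7f x3=0x40  N=0 Z=0
after  4: x0=0x3f x1=0x3f x2=0x7f x3=0x40  N=0 Z=0
after  5: x0=0x7e x1=0x3f x2=0x7f x3=0x40  N=0 Z=0
after  6: x0=0x01 x1=0x3f x2=0x7f x3=0x40  N=0 Z=0
after  7: x0=0x01 x1=0x3f x2=0xbf x3=0x40  N=1 Z=0
-- IRQ taken; context saved, return-PC = 8 --

FLAGS = (N=1, Z=0)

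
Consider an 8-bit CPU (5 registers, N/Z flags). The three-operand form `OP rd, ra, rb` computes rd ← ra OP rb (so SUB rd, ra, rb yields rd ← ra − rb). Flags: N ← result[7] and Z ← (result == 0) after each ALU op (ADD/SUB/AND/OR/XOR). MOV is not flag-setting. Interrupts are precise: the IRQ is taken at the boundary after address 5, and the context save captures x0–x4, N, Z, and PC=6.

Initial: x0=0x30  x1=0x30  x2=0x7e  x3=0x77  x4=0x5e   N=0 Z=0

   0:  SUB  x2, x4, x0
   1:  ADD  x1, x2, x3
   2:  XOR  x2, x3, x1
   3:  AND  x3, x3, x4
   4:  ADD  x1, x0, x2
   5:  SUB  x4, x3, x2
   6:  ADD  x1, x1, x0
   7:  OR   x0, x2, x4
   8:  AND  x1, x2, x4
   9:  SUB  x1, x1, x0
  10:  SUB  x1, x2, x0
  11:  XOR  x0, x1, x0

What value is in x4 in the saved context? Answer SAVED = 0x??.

SAVED = 0x84

after  0: x0=0x30 x1=0x30 x2=0x2e x3=0x77 x4=0x5e  N=0 Z=0
after  1: x0=0x30 x1=0xa5 x2=0x2e x3=0x77 x4=0x5e  N=1 Z=0
after  2: x0=0x30 x1=0xa5 x2=0xd2 x3=0x77 x4=0x5e  N=1 Z=0
after  3: x0=0x30 x1=0xa5 x2=0xd2 x3=0x56 x4=0x5e  N=0 Z=0
after  4: x0=0x30 x1=0x02 x2=0xd2 x3=0x56 x4=0x5e  N=0 Z=0
after  5: x0=0x30 x1=0x02 x2=0xd2 x3=0x56 x4=0x84  N=1 Z=0
-- IRQ taken; context saved, return-PC = 6 --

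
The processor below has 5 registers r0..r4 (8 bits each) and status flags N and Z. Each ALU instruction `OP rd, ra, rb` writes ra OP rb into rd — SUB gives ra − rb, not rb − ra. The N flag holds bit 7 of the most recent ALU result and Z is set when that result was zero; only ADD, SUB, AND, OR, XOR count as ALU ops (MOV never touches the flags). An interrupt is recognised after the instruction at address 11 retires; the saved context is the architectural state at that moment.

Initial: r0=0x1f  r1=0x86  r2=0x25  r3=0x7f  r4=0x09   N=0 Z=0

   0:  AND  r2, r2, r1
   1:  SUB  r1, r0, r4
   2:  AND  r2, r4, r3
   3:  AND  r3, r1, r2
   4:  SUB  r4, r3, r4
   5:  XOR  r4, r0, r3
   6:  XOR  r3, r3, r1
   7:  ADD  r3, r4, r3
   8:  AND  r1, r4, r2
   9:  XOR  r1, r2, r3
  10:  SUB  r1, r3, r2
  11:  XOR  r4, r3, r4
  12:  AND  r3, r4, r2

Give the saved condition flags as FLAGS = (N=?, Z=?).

FLAGS = (N=0, Z=0)

after  0: r0=0x1f r1=0x86 r2=0x04 r3=0x7f r4=0x09  N=0 Z=0
after  1: r0=0x1f r1=0x16 r2=0x04 r3=0x7f r4=0x09  N=0 Z=0
after  2: r0=0x1f r1=0x16 r2=0x09 r3=0x7f r4=0x09  N=0 Z=0
after  3: r0=0x1f r1=0x16 r2=0x09 r3=0x00 r4=0x09  N=0 Z=1
after  4: r0=0x1f r1=0x16 r2=0x09 r3=0x00 r4=0xf7  N=1 Z=0
after  5: r0=0x1f r1=0x16 r2=0x09 r3=0x00 r4=0x1f  N=0 Z=0
after  6: r0=0x1f r1=0x16 r2=0x09 r3=0x16 r4=0x1f  N=0 Z=0
after  7: r0=0x1f r1=0x16 r2=0x09 r3=0x35 r4=0x1f  N=0 Z=0
after  8: r0=0x1f r1=0x09 r2=0x09 r3=0x35 r4=0x1f  N=0 Z=0
after  9: r0=0x1f r1=0x3c r2=0x09 r3=0x35 r4=0x1f  N=0 Z=0
after 10: r0=0x1f r1=0x2c r2=0x09 r3=0x35 r4=0x1f  N=0 Z=0
after 11: r0=0x1f r1=0x2c r2=0x09 r3=0x35 r4=0x2a  N=0 Z=0
-- IRQ taken; context saved, return-PC = 12 --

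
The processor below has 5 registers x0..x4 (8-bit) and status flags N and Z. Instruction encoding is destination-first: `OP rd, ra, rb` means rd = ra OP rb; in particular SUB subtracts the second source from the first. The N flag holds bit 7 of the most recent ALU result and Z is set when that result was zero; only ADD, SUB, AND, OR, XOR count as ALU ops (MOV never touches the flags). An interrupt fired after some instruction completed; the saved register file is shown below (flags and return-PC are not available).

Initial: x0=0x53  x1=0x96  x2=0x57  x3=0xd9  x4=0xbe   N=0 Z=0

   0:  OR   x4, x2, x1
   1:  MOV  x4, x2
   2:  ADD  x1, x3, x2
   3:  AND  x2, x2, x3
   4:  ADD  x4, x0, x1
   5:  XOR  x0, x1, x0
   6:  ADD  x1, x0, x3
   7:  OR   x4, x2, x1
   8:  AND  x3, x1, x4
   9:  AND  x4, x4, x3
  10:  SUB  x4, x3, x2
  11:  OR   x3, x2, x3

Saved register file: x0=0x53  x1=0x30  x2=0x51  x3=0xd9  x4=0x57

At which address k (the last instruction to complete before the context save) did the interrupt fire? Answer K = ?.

K = 3

after  0: x0=0x53 x1=0x96 x2=0x57 x3=0xd9 x4=0xd7  N=1 Z=0
after  1: x0=0x53 x1=0x96 x2=0x57 x3=0xd9 x4=0x57  N=1 Z=0
after  2: x0=0x53 x1=0x30 x2=0x57 x3=0xd9 x4=0x57  N=0 Z=0
after  3: x0=0x53 x1=0x30 x2=0x51 x3=0xd9 x4=0x57  N=0 Z=0
-- IRQ taken; context saved, return-PC = 4 --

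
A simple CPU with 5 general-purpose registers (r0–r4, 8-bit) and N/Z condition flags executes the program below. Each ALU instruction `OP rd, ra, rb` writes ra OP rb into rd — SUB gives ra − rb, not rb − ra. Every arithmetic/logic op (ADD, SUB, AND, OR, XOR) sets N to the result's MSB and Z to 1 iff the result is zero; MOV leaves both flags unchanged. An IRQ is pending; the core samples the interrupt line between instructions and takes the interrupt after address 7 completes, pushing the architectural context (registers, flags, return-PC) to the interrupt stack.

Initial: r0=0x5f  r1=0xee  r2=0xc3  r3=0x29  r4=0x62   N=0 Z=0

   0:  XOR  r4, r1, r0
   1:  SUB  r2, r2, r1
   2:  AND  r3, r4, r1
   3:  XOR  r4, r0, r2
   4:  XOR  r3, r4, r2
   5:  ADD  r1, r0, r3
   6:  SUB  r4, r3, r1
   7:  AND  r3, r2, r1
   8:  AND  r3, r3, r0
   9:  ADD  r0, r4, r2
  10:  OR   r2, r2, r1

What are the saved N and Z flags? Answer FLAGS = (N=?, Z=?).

after  0: r0=0x5f r1=0xee r2=0xc3 r3=0x29 r4=0xb1  N=1 Z=0
after  1: r0=0x5f r1=0xee r2=0xd5 r3=0x29 r4=0xb1  N=1 Z=0
after  2: r0=0x5f r1=0xee r2=0xd5 r3=0xa0 r4=0xb1  N=1 Z=0
after  3: r0=0x5f r1=0xee r2=0xd5 r3=0xa0 r4=0x8a  N=1 Z=0
after  4: r0=0x5f r1=0xee r2=0xd5 r3=0x5f r4=0x8a  N=0 Z=0
after  5: r0=0x5f r1=0xbe r2=0xd5 r3=0x5f r4=0x8a  N=1 Z=0
after  6: r0=0x5f r1=0xbe r2=0xd5 r3=0x5f r4=0xa1  N=1 Z=0
after  7: r0=0x5f r1=0xbe r2=0xd5 r3=0x94 r4=0xa1  N=1 Z=0
-- IRQ taken; context saved, return-PC = 8 --

FLAGS = (N=1, Z=0)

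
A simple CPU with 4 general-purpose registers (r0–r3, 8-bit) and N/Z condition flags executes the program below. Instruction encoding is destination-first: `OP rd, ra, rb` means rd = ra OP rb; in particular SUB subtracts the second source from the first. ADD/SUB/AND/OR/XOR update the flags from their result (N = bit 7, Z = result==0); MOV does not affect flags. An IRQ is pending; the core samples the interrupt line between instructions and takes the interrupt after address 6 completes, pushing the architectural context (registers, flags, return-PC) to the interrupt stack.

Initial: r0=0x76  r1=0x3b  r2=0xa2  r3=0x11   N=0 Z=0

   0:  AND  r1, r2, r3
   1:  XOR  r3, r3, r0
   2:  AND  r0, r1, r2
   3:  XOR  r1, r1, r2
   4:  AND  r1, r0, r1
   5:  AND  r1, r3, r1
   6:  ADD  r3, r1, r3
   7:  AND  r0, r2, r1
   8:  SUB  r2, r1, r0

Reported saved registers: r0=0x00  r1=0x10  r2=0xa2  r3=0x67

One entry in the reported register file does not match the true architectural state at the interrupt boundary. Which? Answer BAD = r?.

after  0: r0=0x76 r1=0x00 r2=0xa2 r3=0x11  N=0 Z=1
after  1: r0=0x76 r1=0x00 r2=0xa2 r3=0x67  N=0 Z=0
after  2: r0=0x00 r1=0x00 r2=0xa2 r3=0x67  N=0 Z=1
after  3: r0=0x00 r1=0xa2 r2=0xa2 r3=0x67  N=1 Z=0
after  4: r0=0x00 r1=0x00 r2=0xa2 r3=0x67  N=0 Z=1
after  5: r0=0x00 r1=0x00 r2=0xa2 r3=0x67  N=0 Z=1
after  6: r0=0x00 r1=0x00 r2=0xa2 r3=0x67  N=0 Z=0
-- IRQ taken; context saved, return-PC = 7 --
mismatch: r1: reported 0x10 vs actual 0x00

BAD = r1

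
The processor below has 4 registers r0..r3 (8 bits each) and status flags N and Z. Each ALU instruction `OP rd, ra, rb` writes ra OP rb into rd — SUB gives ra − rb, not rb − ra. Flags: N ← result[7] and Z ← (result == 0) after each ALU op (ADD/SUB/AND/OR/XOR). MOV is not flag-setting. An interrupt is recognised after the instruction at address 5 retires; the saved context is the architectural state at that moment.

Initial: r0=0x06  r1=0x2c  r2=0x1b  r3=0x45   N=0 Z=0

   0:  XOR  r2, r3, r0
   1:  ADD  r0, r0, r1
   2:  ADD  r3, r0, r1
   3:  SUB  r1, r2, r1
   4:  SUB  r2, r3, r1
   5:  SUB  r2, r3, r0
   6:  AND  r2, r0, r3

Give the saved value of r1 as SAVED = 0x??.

SAVED = 0x17

after  0: r0=0x06 r1=0x2c r2=0x43 r3=0x45  N=0 Z=0
after  1: r0=0x32 r1=0x2c r2=0x43 r3=0x45  N=0 Z=0
after  2: r0=0x32 r1=0x2c r2=0x43 r3=0x5e  N=0 Z=0
after  3: r0=0x32 r1=0x17 r2=0x43 r3=0x5e  N=0 Z=0
after  4: r0=0x32 r1=0x17 r2=0x47 r3=0x5e  N=0 Z=0
after  5: r0=0x32 r1=0x17 r2=0x2c r3=0x5e  N=0 Z=0
-- IRQ taken; context saved, return-PC = 6 --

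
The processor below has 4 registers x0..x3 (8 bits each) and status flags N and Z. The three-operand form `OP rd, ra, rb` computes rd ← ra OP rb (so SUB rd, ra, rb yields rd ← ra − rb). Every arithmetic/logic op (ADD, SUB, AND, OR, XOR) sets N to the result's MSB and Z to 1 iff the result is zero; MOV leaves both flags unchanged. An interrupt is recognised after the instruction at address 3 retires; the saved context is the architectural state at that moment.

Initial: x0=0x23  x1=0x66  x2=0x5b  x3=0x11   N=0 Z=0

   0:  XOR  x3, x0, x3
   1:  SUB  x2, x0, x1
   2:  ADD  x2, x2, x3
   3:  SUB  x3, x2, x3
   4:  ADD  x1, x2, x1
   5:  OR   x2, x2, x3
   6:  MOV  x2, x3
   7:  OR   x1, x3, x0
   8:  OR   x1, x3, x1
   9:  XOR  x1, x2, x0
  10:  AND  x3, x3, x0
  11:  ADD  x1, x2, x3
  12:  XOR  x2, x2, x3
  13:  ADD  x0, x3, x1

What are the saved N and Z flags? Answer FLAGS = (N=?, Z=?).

FLAGS = (N=1, Z=0)

after  0: x0=0x23 x1=0x66 x2=0x5b x3=0x32  N=0 Z=0
after  1: x0=0x23 x1=0x66 x2=0xbd x3=0x32  N=1 Z=0
after  2: x0=0x23 x1=0x66 x2=0xef x3=0x32  N=1 Z=0
after  3: x0=0x23 x1=0x66 x2=0xef x3=0xbd  N=1 Z=0
-- IRQ taken; context saved, return-PC = 4 --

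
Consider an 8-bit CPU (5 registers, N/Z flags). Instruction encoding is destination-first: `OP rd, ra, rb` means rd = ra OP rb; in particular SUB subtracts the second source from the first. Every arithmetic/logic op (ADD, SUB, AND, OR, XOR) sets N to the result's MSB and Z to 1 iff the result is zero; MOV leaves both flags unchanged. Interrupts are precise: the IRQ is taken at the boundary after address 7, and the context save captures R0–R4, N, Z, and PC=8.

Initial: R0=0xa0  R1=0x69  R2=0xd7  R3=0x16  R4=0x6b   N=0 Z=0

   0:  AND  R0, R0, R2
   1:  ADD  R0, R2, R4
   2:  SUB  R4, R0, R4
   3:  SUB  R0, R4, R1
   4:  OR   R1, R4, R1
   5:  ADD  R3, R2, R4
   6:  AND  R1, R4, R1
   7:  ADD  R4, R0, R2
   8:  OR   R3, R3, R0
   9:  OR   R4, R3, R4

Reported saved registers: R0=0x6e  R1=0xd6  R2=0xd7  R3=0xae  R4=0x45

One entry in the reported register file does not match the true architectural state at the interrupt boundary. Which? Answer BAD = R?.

BAD = R1

after  0: R0=0x80 R1=0x69 R2=0xd7 R3=0x16 R4=0x6b  N=1 Z=0
after  1: R0=0x42 R1=0x69 R2=0xd7 R3=0x16 R4=0x6b  N=0 Z=0
after  2: R0=0x42 R1=0x69 R2=0xd7 R3=0x16 R4=0xd7  N=1 Z=0
after  3: R0=0x6e R1=0x69 R2=0xd7 R3=0x16 R4=0xd7  N=0 Z=0
after  4: R0=0x6e R1=0xff R2=0xd7 R3=0x16 R4=0xd7  N=1 Z=0
after  5: R0=0x6e R1=0xff R2=0xd7 R3=0xae R4=0xd7  N=1 Z=0
after  6: R0=0x6e R1=0xd7 R2=0xd7 R3=0xae R4=0xd7  N=1 Z=0
after  7: R0=0x6e R1=0xd7 R2=0xd7 R3=0xae R4=0x45  N=0 Z=0
-- IRQ taken; context saved, return-PC = 8 --
mismatch: R1: reported 0xd6 vs actual 0xd7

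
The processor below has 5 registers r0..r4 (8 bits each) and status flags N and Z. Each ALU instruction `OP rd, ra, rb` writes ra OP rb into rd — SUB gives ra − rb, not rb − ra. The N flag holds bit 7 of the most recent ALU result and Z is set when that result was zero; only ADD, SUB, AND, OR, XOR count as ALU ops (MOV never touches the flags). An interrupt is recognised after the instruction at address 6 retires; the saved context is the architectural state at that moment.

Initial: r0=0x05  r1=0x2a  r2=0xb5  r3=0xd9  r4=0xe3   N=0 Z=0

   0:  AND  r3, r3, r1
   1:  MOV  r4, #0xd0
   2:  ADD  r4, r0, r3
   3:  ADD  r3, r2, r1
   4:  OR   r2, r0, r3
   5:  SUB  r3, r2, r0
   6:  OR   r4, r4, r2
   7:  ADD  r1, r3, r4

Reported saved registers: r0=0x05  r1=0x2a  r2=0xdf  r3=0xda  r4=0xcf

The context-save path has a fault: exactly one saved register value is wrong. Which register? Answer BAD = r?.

after  0: r0=0x05 r1=0x2a r2=0xb5 r3=0x08 r4=0xe3  N=0 Z=0
after  1: r0=0x05 r1=0x2a r2=0xb5 r3=0x08 r4=0xd0  N=0 Z=0
after  2: r0=0x05 r1=0x2a r2=0xb5 r3=0x08 r4=0x0d  N=0 Z=0
after  3: r0=0x05 r1=0x2a r2=0xb5 r3=0xdf r4=0x0d  N=1 Z=0
after  4: r0=0x05 r1=0x2a r2=0xdf r3=0xdf r4=0x0d  N=1 Z=0
after  5: r0=0x05 r1=0x2a r2=0xdf r3=0xda r4=0x0d  N=1 Z=0
after  6: r0=0x05 r1=0x2a r2=0xdf r3=0xda r4=0xdf  N=1 Z=0
-- IRQ taken; context saved, return-PC = 7 --
mismatch: r4: reported 0xcf vs actual 0xdf

BAD = r4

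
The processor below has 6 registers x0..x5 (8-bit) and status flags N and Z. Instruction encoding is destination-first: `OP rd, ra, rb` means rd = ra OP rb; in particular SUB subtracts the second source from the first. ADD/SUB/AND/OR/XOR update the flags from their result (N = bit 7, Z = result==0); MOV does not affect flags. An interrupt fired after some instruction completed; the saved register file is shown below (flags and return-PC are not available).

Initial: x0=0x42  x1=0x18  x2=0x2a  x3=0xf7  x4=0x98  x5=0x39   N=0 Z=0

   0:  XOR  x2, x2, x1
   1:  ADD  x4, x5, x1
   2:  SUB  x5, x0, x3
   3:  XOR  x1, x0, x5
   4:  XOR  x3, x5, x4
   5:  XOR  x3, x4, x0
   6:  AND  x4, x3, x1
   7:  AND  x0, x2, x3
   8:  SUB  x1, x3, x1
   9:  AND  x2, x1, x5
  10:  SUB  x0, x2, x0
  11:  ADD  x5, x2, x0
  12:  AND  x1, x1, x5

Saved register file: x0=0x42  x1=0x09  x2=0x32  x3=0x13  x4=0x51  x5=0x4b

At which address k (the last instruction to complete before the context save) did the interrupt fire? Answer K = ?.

after  0: x0=0x42 x1=0x18 x2=0x32 x3=0xf7 x4=0x98 x5=0x39  N=0 Z=0
after  1: x0=0x42 x1=0x18 x2=0x32 x3=0xf7 x4=0x51 x5=0x39  N=0 Z=0
after  2: x0=0x42 x1=0x18 x2=0x32 x3=0xf7 x4=0x51 x5=0x4b  N=0 Z=0
after  3: x0=0x42 x1=0x09 x2=0x32 x3=0xf7 x4=0x51 x5=0x4b  N=0 Z=0
after  4: x0=0x42 x1=0x09 x2=0x32 x3=0x1a x4=0x51 x5=0x4b  N=0 Z=0
after  5: x0=0x42 x1=0x09 x2=0x32 x3=0x13 x4=0x51 x5=0x4b  N=0 Z=0
-- IRQ taken; context saved, return-PC = 6 --

K = 5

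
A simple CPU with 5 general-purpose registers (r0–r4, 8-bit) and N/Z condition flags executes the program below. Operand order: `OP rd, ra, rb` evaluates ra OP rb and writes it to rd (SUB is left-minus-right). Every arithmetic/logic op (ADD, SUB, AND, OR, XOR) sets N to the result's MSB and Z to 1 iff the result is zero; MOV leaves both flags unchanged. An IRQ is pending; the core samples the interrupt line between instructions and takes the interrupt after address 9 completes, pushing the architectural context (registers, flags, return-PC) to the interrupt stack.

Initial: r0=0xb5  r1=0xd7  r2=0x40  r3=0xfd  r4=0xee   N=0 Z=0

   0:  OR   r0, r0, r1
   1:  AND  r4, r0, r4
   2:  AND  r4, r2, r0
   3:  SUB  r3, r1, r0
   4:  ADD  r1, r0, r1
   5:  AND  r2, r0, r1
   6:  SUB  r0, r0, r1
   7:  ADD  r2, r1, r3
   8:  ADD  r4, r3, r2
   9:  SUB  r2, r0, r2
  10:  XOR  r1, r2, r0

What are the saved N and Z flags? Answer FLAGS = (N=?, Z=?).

FLAGS = (N=0, Z=0)

after  0: r0=0xf7 r1=0xd7 r2=0x40 r3=0xfd r4=0xee  N=1 Z=0
after  1: r0=0xf7 r1=0xd7 r2=0x40 r3=0xfd r4=0xe6  N=1 Z=0
after  2: r0=0xf7 r1=0xd7 r2=0x40 r3=0xfd r4=0x40  N=0 Z=0
after  3: r0=0xf7 r1=0xd7 r2=0x40 r3=0xe0 r4=0x40  N=1 Z=0
after  4: r0=0xf7 r1=0xce r2=0x40 r3=0xe0 r4=0x40  N=1 Z=0
after  5: r0=0xf7 r1=0xce r2=0xc6 r3=0xe0 r4=0x40  N=1 Z=0
after  6: r0=0x29 r1=0xce r2=0xc6 r3=0xe0 r4=0x40  N=0 Z=0
after  7: r0=0x29 r1=0xce r2=0xae r3=0xe0 r4=0x40  N=1 Z=0
after  8: r0=0x29 r1=0xce r2=0xae r3=0xe0 r4=0x8e  N=1 Z=0
after  9: r0=0x29 r1=0xce r2=0x7b r3=0xe0 r4=0x8e  N=0 Z=0
-- IRQ taken; context saved, return-PC = 10 --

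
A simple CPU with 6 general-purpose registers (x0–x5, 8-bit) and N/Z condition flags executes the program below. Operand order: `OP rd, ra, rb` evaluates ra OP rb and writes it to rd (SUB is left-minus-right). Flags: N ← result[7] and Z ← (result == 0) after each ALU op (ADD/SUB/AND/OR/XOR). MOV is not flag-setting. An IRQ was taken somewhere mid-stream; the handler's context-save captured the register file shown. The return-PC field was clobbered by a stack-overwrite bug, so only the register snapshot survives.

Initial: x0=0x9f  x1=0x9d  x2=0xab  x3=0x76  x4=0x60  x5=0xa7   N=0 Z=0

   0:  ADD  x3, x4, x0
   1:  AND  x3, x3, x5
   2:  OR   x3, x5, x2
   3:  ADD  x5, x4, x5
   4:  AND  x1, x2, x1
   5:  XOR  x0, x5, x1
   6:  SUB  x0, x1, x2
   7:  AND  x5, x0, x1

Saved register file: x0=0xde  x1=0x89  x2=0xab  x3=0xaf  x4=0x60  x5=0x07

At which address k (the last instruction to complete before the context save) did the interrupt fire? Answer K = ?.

after  0: x0=0x9f x1=0x9d x2=0xab x3=0xff x4=0x60 x5=0xa7  N=1 Z=0
after  1: x0=0x9f x1=0x9d x2=0xab x3=0xa7 x4=0x60 x5=0xa7  N=1 Z=0
after  2: x0=0x9f x1=0x9d x2=0xab x3=0xaf x4=0x60 x5=0xa7  N=1 Z=0
after  3: x0=0x9f x1=0x9d x2=0xab x3=0xaf x4=0x60 x5=0x07  N=0 Z=0
after  4: x0=0x9f x1=0x89 x2=0xab x3=0xaf x4=0x60 x5=0x07  N=1 Z=0
after  5: x0=0x8e x1=0x89 x2=0xab x3=0xaf x4=0x60 x5=0x07  N=1 Z=0
after  6: x0=0xde x1=0x89 x2=0xab x3=0xaf x4=0x60 x5=0x07  N=1 Z=0
-- IRQ taken; context saved, return-PC = 7 --

K = 6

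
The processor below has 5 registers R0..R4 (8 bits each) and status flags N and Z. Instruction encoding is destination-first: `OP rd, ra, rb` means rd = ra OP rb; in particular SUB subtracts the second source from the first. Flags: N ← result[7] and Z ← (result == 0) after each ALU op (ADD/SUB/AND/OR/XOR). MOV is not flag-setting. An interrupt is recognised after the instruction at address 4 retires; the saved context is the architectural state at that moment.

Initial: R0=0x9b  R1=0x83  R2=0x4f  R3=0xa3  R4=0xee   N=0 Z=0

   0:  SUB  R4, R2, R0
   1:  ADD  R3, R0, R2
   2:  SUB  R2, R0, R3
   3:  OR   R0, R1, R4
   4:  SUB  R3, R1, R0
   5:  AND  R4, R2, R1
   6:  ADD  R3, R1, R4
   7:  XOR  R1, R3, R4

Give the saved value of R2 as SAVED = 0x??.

SAVED = 0xb1

after  0: R0=0x9b R1=0x83 R2=0x4f R3=0xa3 R4=0xb4  N=1 Z=0
after  1: R0=0x9b R1=0x83 R2=0x4f R3=0xea R4=0xb4  N=1 Z=0
after  2: R0=0x9b R1=0x83 R2=0xb1 R3=0xea R4=0xb4  N=1 Z=0
after  3: R0=0xb7 R1=0x83 R2=0xb1 R3=0xea R4=0xb4  N=1 Z=0
after  4: R0=0xb7 R1=0x83 R2=0xb1 R3=0xcc R4=0xb4  N=1 Z=0
-- IRQ taken; context saved, return-PC = 5 --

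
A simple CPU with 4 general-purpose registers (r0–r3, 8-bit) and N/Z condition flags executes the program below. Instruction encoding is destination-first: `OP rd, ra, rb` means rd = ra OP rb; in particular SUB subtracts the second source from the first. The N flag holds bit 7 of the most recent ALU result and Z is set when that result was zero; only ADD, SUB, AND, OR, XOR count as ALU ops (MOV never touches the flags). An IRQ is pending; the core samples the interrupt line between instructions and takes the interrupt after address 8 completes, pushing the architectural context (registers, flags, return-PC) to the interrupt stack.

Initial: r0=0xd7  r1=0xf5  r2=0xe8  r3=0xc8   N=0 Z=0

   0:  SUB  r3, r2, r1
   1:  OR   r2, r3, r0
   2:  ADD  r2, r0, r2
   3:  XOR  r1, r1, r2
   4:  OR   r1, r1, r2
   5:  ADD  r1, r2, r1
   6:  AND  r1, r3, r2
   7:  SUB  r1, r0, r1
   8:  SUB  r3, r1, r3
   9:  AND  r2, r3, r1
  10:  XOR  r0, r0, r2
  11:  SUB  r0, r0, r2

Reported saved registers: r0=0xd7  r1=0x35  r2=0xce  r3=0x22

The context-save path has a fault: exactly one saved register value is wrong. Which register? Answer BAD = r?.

BAD = r1

after  0: r0=0xd7 r1=0xf5 r2=0xe8 r3=0xf3  N=1 Z=0
after  1: r0=0xd7 r1=0xf5 r2=0xf7 r3=0xf3  N=1 Z=0
after  2: r0=0xd7 r1=0xf5 r2=0xce r3=0xf3  N=1 Z=0
after  3: r0=0xd7 r1=0x3b r2=0xce r3=0xf3  N=0 Z=0
after  4: r0=0xd7 r1=0xff r2=0xce r3=0xf3  N=1 Z=0
after  5: r0=0xd7 r1=0xcd r2=0xce r3=0xf3  N=1 Z=0
after  6: r0=0xd7 r1=0xc2 r2=0xce r3=0xf3  N=1 Z=0
after  7: r0=0xd7 r1=0x15 r2=0xce r3=0xf3  N=0 Z=0
after  8: r0=0xd7 r1=0x15 r2=0xce r3=0x22  N=0 Z=0
-- IRQ taken; context saved, return-PC = 9 --
mismatch: r1: reported 0x35 vs actual 0x15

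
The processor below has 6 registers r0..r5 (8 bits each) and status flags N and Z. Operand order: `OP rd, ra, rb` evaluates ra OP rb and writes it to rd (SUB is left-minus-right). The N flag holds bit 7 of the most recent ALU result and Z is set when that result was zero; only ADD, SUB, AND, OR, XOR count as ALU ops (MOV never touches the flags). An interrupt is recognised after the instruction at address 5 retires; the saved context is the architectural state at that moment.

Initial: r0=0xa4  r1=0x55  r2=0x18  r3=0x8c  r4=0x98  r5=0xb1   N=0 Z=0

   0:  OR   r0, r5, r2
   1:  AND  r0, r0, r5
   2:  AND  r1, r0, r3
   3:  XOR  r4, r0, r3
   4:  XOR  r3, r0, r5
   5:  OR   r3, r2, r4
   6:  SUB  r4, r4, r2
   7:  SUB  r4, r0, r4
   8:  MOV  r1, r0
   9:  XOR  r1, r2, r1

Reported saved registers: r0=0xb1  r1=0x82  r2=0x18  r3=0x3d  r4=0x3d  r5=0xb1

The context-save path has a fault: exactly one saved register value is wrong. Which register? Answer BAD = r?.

after  0: r0=0xb9 r1=0x55 r2=0x18 r3=0x8c r4=0x98 r5=0xb1  N=1 Z=0
after  1: r0=0xb1 r1=0x55 r2=0x18 r3=0x8c r4=0x98 r5=0xb1  N=1 Z=0
after  2: r0=0xb1 r1=0x80 r2=0x18 r3=0x8c r4=0x98 r5=0xb1  N=1 Z=0
after  3: r0=0xb1 r1=0x80 r2=0x18 r3=0x8c r4=0x3d r5=0xb1  N=0 Z=0
after  4: r0=0xb1 r1=0x80 r2=0x18 r3=0x00 r4=0x3d r5=0xb1  N=0 Z=1
after  5: r0=0xb1 r1=0x80 r2=0x18 r3=0x3d r4=0x3d r5=0xb1  N=0 Z=0
-- IRQ taken; context saved, return-PC = 6 --
mismatch: r1: reported 0x82 vs actual 0x80

BAD = r1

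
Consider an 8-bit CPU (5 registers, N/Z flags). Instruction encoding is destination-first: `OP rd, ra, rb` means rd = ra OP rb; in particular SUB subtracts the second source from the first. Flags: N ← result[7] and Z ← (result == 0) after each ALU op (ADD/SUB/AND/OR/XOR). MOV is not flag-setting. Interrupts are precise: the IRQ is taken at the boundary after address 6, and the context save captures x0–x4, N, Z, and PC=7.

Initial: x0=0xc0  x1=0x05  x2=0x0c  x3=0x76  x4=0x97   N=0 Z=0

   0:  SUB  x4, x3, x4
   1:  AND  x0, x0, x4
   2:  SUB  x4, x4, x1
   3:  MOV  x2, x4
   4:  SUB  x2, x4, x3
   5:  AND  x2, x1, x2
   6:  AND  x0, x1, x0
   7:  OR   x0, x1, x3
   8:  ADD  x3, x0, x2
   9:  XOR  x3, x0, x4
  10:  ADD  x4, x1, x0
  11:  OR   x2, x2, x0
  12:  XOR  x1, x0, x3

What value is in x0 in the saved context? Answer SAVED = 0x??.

SAVED = 0x00

after  0: x0=0xc0 x1=0x05 x2=0x0c x3=0x76 x4=0xdf  N=1 Z=0
after  1: x0=0xc0 x1=0x05 x2=0x0c x3=0x76 x4=0xdf  N=1 Z=0
after  2: x0=0xc0 x1=0x05 x2=0x0c x3=0x76 x4=0xda  N=1 Z=0
after  3: x0=0xc0 x1=0x05 x2=0xda x3=0x76 x4=0xda  N=1 Z=0
after  4: x0=0xc0 x1=0x05 x2=0x64 x3=0x76 x4=0xda  N=0 Z=0
after  5: x0=0xc0 x1=0x05 x2=0x04 x3=0x76 x4=0xda  N=0 Z=0
after  6: x0=0x00 x1=0x05 x2=0x04 x3=0x76 x4=0xda  N=0 Z=1
-- IRQ taken; context saved, return-PC = 7 --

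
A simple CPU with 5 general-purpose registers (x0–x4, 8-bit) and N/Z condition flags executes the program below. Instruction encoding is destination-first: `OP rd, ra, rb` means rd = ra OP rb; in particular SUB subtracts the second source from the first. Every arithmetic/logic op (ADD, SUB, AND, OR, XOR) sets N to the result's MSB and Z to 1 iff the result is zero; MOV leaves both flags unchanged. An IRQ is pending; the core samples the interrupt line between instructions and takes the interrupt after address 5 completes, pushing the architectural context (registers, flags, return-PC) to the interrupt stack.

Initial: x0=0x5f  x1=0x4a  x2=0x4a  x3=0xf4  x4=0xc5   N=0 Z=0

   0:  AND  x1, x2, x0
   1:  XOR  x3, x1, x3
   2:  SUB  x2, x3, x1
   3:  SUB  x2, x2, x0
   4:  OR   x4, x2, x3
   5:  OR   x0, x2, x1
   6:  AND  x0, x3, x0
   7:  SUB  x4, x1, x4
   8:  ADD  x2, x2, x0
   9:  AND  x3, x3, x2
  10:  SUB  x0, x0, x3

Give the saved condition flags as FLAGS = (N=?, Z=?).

after  0: x0=0x5f x1=0x4a x2=0x4a x3=0xf4 x4=0xc5  N=0 Z=0
after  1: x0=0x5f x1=0x4a x2=0x4a x3=0xbe x4=0xc5  N=1 Z=0
after  2: x0=0x5f x1=0x4a x2=0x74 x3=0xbe x4=0xc5  N=0 Z=0
after  3: x0=0x5f x1=0x4a x2=0x15 x3=0xbe x4=0xc5  N=0 Z=0
after  4: x0=0x5f x1=0x4a x2=0x15 x3=0xbe x4=0xbf  N=1 Z=0
after  5: x0=0x5f x1=0x4a x2=0x15 x3=0xbe x4=0xbf  N=0 Z=0
-- IRQ taken; context saved, return-PC = 6 --

FLAGS = (N=0, Z=0)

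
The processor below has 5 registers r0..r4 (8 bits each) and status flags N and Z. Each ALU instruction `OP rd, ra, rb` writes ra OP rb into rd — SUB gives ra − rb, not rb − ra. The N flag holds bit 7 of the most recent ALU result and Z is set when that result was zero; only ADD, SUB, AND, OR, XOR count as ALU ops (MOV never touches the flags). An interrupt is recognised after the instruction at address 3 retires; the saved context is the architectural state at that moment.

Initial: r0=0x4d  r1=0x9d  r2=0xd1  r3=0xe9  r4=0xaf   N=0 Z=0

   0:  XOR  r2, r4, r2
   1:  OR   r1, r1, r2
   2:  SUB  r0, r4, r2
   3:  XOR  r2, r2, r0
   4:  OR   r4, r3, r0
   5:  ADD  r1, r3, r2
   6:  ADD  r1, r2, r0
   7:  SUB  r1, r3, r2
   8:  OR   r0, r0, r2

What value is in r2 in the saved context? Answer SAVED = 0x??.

after  0: r0=0x4d r1=0x9d r2=0x7e r3=0xe9 r4=0xaf  N=0 Z=0
after  1: r0=0x4d r1=0xff r2=0x7e r3=0xe9 r4=0xaf  N=1 Z=0
after  2: r0=0x31 r1=0xff r2=0x7e r3=0xe9 r4=0xaf  N=0 Z=0
after  3: r0=0x31 r1=0xff r2=0x4f r3=0xe9 r4=0xaf  N=0 Z=0
-- IRQ taken; context saved, return-PC = 4 --

SAVED = 0x4f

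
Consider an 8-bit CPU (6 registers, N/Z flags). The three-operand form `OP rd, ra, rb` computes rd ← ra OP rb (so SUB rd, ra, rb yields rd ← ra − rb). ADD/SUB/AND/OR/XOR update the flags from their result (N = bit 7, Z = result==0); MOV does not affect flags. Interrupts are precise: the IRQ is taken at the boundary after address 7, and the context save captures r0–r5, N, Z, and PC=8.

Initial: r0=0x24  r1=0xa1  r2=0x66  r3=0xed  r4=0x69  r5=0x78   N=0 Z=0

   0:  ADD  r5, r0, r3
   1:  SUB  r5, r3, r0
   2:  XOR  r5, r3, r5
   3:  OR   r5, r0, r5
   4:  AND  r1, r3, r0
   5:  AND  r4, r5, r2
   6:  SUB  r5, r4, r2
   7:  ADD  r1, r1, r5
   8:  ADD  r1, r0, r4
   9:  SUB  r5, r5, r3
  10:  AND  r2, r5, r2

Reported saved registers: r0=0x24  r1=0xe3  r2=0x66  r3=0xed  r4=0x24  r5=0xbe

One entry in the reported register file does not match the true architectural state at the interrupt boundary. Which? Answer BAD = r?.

BAD = r1

after  0: r0=0x24 r1=0xa1 r2=0x66 r3=0xed r4=0x69 r5=0x11  N=0 Z=0
after  1: r0=0x24 r1=0xa1 r2=0x66 r3=0xed r4=0x69 r5=0xc9  N=1 Z=0
after  2: r0=0x24 r1=0xa1 r2=0x66 r3=0xed r4=0x69 r5=0x24  N=0 Z=0
after  3: r0=0x24 r1=0xa1 r2=0x66 r3=0xed r4=0x69 r5=0x24  N=0 Z=0
after  4: r0=0x24 r1=0x24 r2=0x66 r3=0xed r4=0x69 r5=0x24  N=0 Z=0
after  5: r0=0x24 r1=0x24 r2=0x66 r3=0xed r4=0x24 r5=0x24  N=0 Z=0
after  6: r0=0x24 r1=0x24 r2=0x66 r3=0xed r4=0x24 r5=0xbe  N=1 Z=0
after  7: r0=0x24 r1=0xe2 r2=0x66 r3=0xed r4=0x24 r5=0xbe  N=1 Z=0
-- IRQ taken; context saved, return-PC = 8 --
mismatch: r1: reported 0xe3 vs actual 0xe2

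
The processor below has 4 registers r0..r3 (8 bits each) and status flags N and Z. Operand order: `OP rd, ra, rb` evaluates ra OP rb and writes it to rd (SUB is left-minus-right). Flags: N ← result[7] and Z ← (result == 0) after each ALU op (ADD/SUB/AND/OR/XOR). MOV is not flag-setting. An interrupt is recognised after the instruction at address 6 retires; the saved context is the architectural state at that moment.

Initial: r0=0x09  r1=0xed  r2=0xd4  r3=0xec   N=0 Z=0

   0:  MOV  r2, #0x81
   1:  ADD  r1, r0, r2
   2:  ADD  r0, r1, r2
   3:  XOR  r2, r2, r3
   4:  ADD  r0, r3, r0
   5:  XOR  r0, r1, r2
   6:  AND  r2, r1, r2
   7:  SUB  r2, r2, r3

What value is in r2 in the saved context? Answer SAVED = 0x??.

SAVED = 0x08

after  0: r0=0x09 r1=0xed r2=0x81 r3=0xec  N=0 Z=0
after  1: r0=0x09 r1=0x8a r2=0x81 r3=0xec  N=1 Z=0
after  2: r0=0x0b r1=0x8a r2=0x81 r3=0xec  N=0 Z=0
after  3: r0=0x0b r1=0x8a r2=0x6d r3=0xec  N=0 Z=0
after  4: r0=0xf7 r1=0x8a r2=0x6d r3=0xec  N=1 Z=0
after  5: r0=0xe7 r1=0x8a r2=0x6d r3=0xec  N=1 Z=0
after  6: r0=0xe7 r1=0x8a r2=0x08 r3=0xec  N=0 Z=0
-- IRQ taken; context saved, return-PC = 7 --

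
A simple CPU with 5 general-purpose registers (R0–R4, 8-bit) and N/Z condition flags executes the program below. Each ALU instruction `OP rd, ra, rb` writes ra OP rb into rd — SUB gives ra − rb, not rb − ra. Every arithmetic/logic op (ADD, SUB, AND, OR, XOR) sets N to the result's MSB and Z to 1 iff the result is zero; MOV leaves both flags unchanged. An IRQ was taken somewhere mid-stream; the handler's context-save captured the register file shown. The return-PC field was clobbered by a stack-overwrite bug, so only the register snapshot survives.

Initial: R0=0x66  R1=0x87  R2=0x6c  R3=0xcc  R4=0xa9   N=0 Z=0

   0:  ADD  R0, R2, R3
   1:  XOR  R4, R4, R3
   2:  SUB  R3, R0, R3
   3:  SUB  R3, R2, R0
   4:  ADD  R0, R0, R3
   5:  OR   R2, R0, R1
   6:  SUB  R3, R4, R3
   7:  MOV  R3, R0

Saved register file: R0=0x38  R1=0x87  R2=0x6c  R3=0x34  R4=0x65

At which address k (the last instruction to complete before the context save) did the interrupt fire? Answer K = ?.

K = 3

after  0: R0=0x38 R1=0x87 R2=0x6c R3=0xcc R4=0xa9  N=0 Z=0
after  1: R0=0x38 R1=0x87 R2=0x6c R3=0xcc R4=0x65  N=0 Z=0
after  2: R0=0x38 R1=0x87 R2=0x6c R3=0x6c R4=0x65  N=0 Z=0
after  3: R0=0x38 R1=0x87 R2=0x6c R3=0x34 R4=0x65  N=0 Z=0
-- IRQ taken; context saved, return-PC = 4 --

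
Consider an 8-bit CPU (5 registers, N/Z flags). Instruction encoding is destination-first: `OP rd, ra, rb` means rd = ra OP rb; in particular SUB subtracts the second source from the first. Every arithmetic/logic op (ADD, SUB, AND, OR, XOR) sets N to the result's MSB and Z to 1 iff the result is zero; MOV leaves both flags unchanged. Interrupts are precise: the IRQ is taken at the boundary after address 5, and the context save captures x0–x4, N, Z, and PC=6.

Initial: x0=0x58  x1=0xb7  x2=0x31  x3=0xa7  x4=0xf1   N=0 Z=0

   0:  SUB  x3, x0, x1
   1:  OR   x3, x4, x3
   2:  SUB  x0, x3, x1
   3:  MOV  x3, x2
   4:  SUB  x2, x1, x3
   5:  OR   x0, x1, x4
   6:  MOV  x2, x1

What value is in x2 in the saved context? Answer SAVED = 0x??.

SAVED = 0x86

after  0: x0=0x58 x1=0xb7 x2=0x31 x3=0xa1 x4=0xf1  N=1 Z=0
after  1: x0=0x58 x1=0xb7 x2=0x31 x3=0xf1 x4=0xf1  N=1 Z=0
after  2: x0=0x3a x1=0xb7 x2=0x31 x3=0xf1 x4=0xf1  N=0 Z=0
after  3: x0=0x3a x1=0xb7 x2=0x31 x3=0x31 x4=0xf1  N=0 Z=0
after  4: x0=0x3a x1=0xb7 x2=0x86 x3=0x31 x4=0xf1  N=1 Z=0
after  5: x0=0xf7 x1=0xb7 x2=0x86 x3=0x31 x4=0xf1  N=1 Z=0
-- IRQ taken; context saved, return-PC = 6 --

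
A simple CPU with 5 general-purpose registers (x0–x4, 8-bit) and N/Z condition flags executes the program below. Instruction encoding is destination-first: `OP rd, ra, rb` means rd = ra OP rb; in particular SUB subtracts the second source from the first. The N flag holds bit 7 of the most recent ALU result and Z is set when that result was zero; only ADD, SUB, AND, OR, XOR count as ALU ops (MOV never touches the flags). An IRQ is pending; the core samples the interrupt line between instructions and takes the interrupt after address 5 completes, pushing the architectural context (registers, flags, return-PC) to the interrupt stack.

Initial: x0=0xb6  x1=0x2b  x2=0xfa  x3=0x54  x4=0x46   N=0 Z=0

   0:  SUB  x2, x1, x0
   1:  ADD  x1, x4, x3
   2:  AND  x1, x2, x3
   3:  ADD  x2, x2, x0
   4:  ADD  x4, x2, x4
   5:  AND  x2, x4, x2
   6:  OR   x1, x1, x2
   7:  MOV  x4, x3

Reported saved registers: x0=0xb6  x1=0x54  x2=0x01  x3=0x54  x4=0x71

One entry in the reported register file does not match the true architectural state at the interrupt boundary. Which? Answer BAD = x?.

after  0: x0=0xb6 x1=0x2b x2=0x75 x3=0x54 x4=0x46  N=0 Z=0
after  1: x0=0xb6 x1=0x9a x2=0x75 x3=0x54 x4=0x46  N=1 Z=0
after  2: x0=0xb6 x1=0x54 x2=0x75 x3=0x54 x4=0x46  N=0 Z=0
after  3: x0=0xb6 x1=0x54 x2=0x2b x3=0x54 x4=0x46  N=0 Z=0
after  4: x0=0xb6 x1=0x54 x2=0x2b x3=0x54 x4=0x71  N=0 Z=0
after  5: x0=0xb6 x1=0x54 x2=0x21 x3=0x54 x4=0x71  N=0 Z=0
-- IRQ taken; context saved, return-PC = 6 --
mismatch: x2: reported 0x01 vs actual 0x21

BAD = x2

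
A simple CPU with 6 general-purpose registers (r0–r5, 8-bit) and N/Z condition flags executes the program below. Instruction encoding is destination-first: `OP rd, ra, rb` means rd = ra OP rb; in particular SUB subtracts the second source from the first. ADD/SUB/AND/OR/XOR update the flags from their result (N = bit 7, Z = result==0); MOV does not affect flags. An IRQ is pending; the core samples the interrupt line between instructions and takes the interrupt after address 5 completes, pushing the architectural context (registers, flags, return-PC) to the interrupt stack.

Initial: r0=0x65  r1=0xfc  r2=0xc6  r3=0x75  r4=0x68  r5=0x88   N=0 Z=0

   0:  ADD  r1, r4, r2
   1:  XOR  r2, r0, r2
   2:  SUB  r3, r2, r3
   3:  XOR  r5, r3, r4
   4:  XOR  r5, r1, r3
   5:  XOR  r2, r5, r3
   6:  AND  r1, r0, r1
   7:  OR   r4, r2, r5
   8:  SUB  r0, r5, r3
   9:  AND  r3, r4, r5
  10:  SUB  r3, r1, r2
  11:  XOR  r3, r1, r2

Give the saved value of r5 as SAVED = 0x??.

after  0: r0=0x65 r1=0x2e r2=0xc6 r3=0x75 r4=0x68 r5=0x88  N=0 Z=0
after  1: r0=0x65 r1=0x2e r2=0xa3 r3=0x75 r4=0x68 r5=0x88  N=1 Z=0
after  2: r0=0x65 r1=0x2e r2=0xa3 r3=0x2e r4=0x68 r5=0x88  N=0 Z=0
after  3: r0=0x65 r1=0x2e r2=0xa3 r3=0x2e r4=0x68 r5=0x46  N=0 Z=0
after  4: r0=0x65 r1=0x2e r2=0xa3 r3=0x2e r4=0x68 r5=0x00  N=0 Z=1
after  5: r0=0x65 r1=0x2e r2=0x2e r3=0x2e r4=0x68 r5=0x00  N=0 Z=0
-- IRQ taken; context saved, return-PC = 6 --

SAVED = 0x00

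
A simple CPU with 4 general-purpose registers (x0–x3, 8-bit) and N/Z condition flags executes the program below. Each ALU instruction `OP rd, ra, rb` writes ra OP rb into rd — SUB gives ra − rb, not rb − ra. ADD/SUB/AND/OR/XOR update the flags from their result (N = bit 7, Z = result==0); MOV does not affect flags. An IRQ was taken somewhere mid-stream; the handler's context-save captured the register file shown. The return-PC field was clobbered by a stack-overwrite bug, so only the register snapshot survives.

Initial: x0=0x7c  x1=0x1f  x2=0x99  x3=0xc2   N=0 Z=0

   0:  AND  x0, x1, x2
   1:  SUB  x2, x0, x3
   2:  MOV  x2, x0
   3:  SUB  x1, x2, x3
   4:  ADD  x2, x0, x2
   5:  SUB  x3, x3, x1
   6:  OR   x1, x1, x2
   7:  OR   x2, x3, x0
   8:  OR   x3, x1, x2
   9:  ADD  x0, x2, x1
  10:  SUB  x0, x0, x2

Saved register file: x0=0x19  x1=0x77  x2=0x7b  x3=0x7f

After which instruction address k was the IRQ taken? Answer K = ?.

after  0: x0=0x19 x1=0x1f x2=0x99 x3=0xc2  N=0 Z=0
after  1: x0=0x19 x1=0x1f x2=0x57 x3=0xc2  N=0 Z=0
after  2: x0=0x19 x1=0x1f x2=0x19 x3=0xc2  N=0 Z=0
after  3: x0=0x19 x1=0x57 x2=0x19 x3=0xc2  N=0 Z=0
after  4: x0=0x19 x1=0x57 x2=0x32 x3=0xc2  N=0 Z=0
after  5: x0=0x19 x1=0x57 x2=0x32 x3=0x6b  N=0 Z=0
after  6: x0=0x19 x1=0x77 x2=0x32 x3=0x6b  N=0 Z=0
after  7: x0=0x19 x1=0x77 x2=0x7b x3=0x6b  N=0 Z=0
after  8: x0=0x19 x1=0x77 x2=0x7b x3=0x7f  N=0 Z=0
-- IRQ taken; context saved, return-PC = 9 --

K = 8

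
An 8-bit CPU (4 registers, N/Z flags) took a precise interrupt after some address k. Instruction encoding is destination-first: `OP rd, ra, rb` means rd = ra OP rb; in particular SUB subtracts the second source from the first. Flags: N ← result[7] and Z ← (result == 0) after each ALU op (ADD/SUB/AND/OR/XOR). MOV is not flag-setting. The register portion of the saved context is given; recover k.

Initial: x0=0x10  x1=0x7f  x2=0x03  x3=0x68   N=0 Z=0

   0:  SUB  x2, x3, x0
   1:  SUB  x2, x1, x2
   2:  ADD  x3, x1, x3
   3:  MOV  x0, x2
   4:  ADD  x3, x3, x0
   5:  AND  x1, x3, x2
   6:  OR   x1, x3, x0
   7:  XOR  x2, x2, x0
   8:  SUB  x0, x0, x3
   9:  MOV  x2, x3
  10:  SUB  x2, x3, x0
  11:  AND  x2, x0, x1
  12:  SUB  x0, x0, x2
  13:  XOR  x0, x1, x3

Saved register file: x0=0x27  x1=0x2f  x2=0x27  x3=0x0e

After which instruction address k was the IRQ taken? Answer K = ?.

K = 6

after  0: x0=0x10 x1=0x7f x2=0x58 x3=0x68  N=0 Z=0
after  1: x0=0x10 x1=0x7f x2=0x27 x3=0x68  N=0 Z=0
after  2: x0=0x10 x1=0x7f x2=0x27 x3=0xe7  N=1 Z=0
after  3: x0=0x27 x1=0x7f x2=0x27 x3=0xe7  N=1 Z=0
after  4: x0=0x27 x1=0x7f x2=0x27 x3=0x0e  N=0 Z=0
after  5: x0=0x27 x1=0x06 x2=0x27 x3=0x0e  N=0 Z=0
after  6: x0=0x27 x1=0x2f x2=0x27 x3=0x0e  N=0 Z=0
-- IRQ taken; context saved, return-PC = 7 --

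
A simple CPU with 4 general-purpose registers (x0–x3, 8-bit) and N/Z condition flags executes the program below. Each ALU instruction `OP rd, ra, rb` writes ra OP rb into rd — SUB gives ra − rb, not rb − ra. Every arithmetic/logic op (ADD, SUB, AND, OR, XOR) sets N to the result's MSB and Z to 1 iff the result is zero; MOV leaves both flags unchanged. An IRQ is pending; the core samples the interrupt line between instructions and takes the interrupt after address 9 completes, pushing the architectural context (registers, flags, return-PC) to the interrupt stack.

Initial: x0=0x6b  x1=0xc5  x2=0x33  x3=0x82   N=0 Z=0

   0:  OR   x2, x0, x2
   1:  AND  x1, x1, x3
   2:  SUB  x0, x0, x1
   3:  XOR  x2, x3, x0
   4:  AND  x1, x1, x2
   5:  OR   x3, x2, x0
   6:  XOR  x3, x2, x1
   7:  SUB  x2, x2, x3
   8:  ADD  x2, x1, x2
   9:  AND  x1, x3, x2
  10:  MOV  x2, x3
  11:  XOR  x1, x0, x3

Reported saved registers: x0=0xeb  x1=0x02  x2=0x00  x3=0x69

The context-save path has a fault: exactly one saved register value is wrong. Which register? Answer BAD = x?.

after  0: x0=0x6b x1=0xc5 x2=0x7b x3=0x82  N=0 Z=0
after  1: x0=0x6b x1=0x80 x2=0x7b x3=0x82  N=1 Z=0
after  2: x0=0xeb x1=0x80 x2=0x7b x3=0x82  N=1 Z=0
after  3: x0=0xeb x1=0x80 x2=0x69 x3=0x82  N=0 Z=0
after  4: x0=0xeb x1=0x00 x2=0x69 x3=0x82  N=0 Z=1
after  5: x0=0xeb x1=0x00 x2=0x69 x3=0xeb  N=1 Z=0
after  6: x0=0xeb x1=0x00 x2=0x69 x3=0x69  N=0 Z=0
after  7: x0=0xeb x1=0x00 x2=0x00 x3=0x69  N=0 Z=1
after  8: x0=0xeb x1=0x00 x2=0x00 x3=0x69  N=0 Z=1
after  9: x0=0xeb x1=0x00 x2=0x00 x3=0x69  N=0 Z=1
-- IRQ taken; context saved, return-PC = 10 --
mismatch: x1: reported 0x02 vs actual 0x00

BAD = x1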